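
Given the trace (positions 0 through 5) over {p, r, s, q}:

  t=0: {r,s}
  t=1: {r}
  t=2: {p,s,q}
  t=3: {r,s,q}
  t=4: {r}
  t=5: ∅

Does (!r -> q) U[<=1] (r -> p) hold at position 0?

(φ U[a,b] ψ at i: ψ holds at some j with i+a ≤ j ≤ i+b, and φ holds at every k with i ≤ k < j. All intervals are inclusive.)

Need some j in [0,1] with (r -> p), and (!r -> q) at every k in [0,j-1].
  j=0: (r -> p) false.
  j=1: (r -> p) false.
No j in the window works → until fails.

Does not hold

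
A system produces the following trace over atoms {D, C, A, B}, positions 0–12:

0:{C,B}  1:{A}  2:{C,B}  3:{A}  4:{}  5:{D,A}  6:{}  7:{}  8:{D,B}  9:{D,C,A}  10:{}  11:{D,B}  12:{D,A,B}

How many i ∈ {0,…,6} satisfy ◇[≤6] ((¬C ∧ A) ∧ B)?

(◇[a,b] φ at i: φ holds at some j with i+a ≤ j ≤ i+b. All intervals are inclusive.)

1

Evaluate at each i in [0,6]:
  i=0: ✗ (none in [0,6])
  i=1: ✗ (none in [1,7])
  i=2: ✗ (none in [2,8])
  i=3: ✗ (none in [3,9])
  i=4: ✗ (none in [4,10])
  i=5: ✗ (none in [5,11])
  i=6: ✓ (witness j=12)
Positions where it holds: {6} → 1.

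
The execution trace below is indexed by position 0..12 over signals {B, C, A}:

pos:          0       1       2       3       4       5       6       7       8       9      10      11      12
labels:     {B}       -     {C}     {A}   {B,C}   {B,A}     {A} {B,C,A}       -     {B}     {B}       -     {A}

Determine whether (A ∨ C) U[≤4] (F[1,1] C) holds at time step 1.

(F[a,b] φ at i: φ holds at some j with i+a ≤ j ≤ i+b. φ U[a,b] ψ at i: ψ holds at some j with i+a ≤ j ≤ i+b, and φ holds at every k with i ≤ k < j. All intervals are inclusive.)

Need some j in [1,5] with F[1,1] C, and (A ∨ C) at every k in [1,j-1].
  j=1: F[1,1] C holds; no prefix to check → satisfied.

Holds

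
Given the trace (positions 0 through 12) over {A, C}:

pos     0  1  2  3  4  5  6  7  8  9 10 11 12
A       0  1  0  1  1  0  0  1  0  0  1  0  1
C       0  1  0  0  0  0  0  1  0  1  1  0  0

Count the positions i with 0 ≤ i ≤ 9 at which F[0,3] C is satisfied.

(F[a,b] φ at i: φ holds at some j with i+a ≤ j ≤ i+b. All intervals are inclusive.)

Evaluate at each i in [0,9]:
  i=0: ✓ (witness j=1)
  i=1: ✓ (witness j=1)
  i=2: ✗ (none in [2,5])
  i=3: ✗ (none in [3,6])
  i=4: ✓ (witness j=7)
  i=5: ✓ (witness j=7)
  i=6: ✓ (witness j=7)
  i=7: ✓ (witness j=7)
  i=8: ✓ (witness j=9)
  i=9: ✓ (witness j=9)
Positions where it holds: {0, 1, 4, 5, 6, 7, 8, 9} → 8.

8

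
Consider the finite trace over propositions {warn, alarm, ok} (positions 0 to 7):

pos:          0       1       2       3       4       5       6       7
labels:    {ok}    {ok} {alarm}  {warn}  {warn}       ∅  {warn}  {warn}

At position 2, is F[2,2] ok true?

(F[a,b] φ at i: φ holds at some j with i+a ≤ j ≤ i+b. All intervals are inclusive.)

Check ok at each j in [4,4]:
  j=4: false
No position in the window satisfies it → formula fails.

Does not hold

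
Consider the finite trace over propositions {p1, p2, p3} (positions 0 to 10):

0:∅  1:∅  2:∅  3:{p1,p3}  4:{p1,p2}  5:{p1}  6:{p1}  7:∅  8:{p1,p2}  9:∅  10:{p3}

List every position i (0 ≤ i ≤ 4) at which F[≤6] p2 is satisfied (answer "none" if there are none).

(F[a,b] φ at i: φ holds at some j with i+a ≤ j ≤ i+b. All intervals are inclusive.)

0, 1, 2, 3, 4

Evaluate at each i in [0,4]:
  i=0: ✓ (witness j=4)
  i=1: ✓ (witness j=4)
  i=2: ✓ (witness j=4)
  i=3: ✓ (witness j=4)
  i=4: ✓ (witness j=4)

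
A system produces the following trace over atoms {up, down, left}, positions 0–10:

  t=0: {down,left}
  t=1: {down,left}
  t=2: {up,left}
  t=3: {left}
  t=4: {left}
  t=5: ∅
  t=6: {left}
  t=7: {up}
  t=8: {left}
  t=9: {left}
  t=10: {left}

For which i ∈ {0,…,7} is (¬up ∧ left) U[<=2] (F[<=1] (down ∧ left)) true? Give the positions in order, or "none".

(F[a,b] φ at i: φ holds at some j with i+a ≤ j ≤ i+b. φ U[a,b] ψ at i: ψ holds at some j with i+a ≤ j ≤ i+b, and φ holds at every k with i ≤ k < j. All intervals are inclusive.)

Evaluate at each i in [0,7]:
  i=0: ✓ (rhs at j=0)
  i=1: ✓ (rhs at j=1)
  i=2: ✗ (no rhs in [2,4])
  i=3: ✗ (no rhs in [3,5])
  i=4: ✗ (no rhs in [4,6])
  i=5: ✗ (no rhs in [5,7])
  i=6: ✗ (no rhs in [6,8])
  i=7: ✗ (no rhs in [7,9])

0, 1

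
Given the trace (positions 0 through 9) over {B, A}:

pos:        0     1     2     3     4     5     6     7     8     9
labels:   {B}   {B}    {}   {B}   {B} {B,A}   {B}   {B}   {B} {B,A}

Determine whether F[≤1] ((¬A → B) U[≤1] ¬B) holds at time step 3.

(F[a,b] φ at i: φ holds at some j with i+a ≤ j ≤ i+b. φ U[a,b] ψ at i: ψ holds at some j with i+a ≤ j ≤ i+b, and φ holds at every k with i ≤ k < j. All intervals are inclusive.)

False

Check ((¬A → B) U[≤1] ¬B) at each j in [3,4]:
  j=3: fails
  j=4: fails
No position in the window satisfies it → formula fails.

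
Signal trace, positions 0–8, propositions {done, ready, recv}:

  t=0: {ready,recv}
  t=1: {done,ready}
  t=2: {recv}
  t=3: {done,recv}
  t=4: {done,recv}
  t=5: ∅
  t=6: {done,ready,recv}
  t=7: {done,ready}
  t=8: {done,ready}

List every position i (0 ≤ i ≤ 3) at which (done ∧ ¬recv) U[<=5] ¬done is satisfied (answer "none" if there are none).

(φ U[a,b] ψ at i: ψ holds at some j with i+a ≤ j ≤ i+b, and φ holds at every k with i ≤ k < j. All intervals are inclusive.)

Evaluate at each i in [0,3]:
  i=0: ✓ (rhs at j=0)
  i=1: ✓ (rhs at j=2; lhs holds on [1,1])
  i=2: ✓ (rhs at j=2)
  i=3: ✗ (lhs fails at k=3 before rhs at j=5)

0, 1, 2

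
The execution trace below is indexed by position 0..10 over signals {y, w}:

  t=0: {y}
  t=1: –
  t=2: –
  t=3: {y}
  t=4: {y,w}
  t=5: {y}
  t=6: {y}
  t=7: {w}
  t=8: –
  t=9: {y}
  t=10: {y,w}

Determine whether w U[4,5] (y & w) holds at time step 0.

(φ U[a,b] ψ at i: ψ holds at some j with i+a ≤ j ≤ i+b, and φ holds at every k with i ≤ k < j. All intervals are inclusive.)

Need some j in [4,5] with (y & w), and w at every k in [0,j-1].
  j=4: (y & w) holds, but w fails at k=0 → not this j.
  j=5: (y & w) false.
No j in the window works → until fails.

Does not hold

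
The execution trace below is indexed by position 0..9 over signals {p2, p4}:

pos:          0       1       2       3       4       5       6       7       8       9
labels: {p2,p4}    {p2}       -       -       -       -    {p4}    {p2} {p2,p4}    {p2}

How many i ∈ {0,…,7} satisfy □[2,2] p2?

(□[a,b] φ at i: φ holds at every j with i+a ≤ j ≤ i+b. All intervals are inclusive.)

Evaluate at each i in [0,7]:
  i=0: ✗ (fails at j=2)
  i=1: ✗ (fails at j=3)
  i=2: ✗ (fails at j=4)
  i=3: ✗ (fails at j=5)
  i=4: ✗ (fails at j=6)
  i=5: ✓ (all of [7,7])
  i=6: ✓ (all of [8,8])
  i=7: ✓ (all of [9,9])
Positions where it holds: {5, 6, 7} → 3.

3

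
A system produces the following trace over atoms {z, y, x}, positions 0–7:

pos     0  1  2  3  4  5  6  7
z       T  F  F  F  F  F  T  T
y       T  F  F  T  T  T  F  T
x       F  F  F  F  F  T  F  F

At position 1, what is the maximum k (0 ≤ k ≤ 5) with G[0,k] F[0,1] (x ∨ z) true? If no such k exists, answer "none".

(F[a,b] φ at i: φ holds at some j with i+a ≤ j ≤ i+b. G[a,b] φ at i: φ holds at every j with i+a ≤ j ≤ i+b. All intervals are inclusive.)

F[0,1] (x ∨ z) must hold from j=1 onward; find where it first fails.
  j=1: fails → no k works.

none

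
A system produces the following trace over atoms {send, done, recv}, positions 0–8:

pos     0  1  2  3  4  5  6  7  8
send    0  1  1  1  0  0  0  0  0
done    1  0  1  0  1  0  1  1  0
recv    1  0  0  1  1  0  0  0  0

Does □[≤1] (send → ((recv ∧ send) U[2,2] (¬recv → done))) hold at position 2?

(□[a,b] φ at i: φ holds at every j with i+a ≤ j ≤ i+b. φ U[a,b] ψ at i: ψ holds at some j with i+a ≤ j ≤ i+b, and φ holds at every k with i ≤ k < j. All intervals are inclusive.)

No

Check (send → ((recv ∧ send) U[2,2] (¬recv → done))) at every j in [2,3]:
  j=2: antecedent true; consequent fails → ✗
  j=3: antecedent true; consequent fails → ✗
Fails at j=2 → formula fails.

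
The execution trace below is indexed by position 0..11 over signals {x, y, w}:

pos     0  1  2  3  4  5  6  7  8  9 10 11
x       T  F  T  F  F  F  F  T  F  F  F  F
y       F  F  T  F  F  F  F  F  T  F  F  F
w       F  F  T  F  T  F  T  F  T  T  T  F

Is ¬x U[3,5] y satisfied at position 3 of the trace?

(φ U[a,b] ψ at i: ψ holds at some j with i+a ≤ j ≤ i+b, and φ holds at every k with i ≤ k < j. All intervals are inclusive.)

Need some j in [6,8] with y, and ¬x at every k in [3,j-1].
  j=6: y false.
  j=7: y false.
  j=8: y holds, but ¬x fails at k=7 → not this j.
No j in the window works → until fails.

Does not hold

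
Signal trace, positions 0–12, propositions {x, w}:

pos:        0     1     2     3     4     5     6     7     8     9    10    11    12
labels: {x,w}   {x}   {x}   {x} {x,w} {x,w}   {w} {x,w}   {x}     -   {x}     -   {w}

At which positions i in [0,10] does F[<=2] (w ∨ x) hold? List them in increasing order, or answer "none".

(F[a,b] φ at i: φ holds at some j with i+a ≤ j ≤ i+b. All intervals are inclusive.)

Evaluate at each i in [0,10]:
  i=0: ✓ (witness j=0)
  i=1: ✓ (witness j=1)
  i=2: ✓ (witness j=2)
  i=3: ✓ (witness j=3)
  i=4: ✓ (witness j=4)
  i=5: ✓ (witness j=5)
  i=6: ✓ (witness j=6)
  i=7: ✓ (witness j=7)
  i=8: ✓ (witness j=8)
  i=9: ✓ (witness j=10)
  i=10: ✓ (witness j=10)

0, 1, 2, 3, 4, 5, 6, 7, 8, 9, 10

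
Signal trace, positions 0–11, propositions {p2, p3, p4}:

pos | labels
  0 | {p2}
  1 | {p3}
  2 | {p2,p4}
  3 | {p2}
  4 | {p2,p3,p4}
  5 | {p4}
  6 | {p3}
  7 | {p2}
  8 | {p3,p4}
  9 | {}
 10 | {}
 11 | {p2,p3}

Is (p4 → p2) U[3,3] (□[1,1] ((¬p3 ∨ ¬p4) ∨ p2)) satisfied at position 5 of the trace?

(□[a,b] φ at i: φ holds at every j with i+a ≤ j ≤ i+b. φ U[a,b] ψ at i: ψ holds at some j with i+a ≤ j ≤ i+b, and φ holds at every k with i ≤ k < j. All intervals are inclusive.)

No

Need some j in [8,8] with □[1,1] ((¬p3 ∨ ¬p4) ∨ p2), and (p4 → p2) at every k in [5,j-1].
  j=8: □[1,1] ((¬p3 ∨ ¬p4) ∨ p2) holds, but (p4 → p2) fails at k=5 → not this j.
No j in the window works → until fails.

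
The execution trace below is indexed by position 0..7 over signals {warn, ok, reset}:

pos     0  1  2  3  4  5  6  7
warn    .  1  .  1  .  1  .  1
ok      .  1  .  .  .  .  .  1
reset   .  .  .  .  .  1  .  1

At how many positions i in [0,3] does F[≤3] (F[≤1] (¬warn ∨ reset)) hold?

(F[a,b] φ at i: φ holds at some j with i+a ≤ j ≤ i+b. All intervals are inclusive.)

4

Evaluate at each i in [0,3]:
  i=0: ✓ (witness j=0)
  i=1: ✓ (witness j=1)
  i=2: ✓ (witness j=2)
  i=3: ✓ (witness j=3)
Positions where it holds: {0, 1, 2, 3} → 4.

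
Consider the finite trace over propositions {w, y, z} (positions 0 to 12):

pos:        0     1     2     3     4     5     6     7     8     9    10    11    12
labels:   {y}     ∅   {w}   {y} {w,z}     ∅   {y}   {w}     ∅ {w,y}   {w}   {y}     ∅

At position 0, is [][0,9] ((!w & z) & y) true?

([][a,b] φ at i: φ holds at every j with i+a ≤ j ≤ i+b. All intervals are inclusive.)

Check ((!w & z) & y) at every j in [0,9]:
  j=0: false
  j=1: false
  j=2: false
  j=3: false
  j=4: false
  j=5: false
  j=6: false
  j=7: false
  j=8: false
  j=9: false
Fails at j=0 → formula fails.

No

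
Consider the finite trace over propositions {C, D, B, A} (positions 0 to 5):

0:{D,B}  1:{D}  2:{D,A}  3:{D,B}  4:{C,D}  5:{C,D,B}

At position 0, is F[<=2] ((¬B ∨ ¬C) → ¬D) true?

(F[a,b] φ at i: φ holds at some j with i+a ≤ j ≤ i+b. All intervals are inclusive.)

False

Check ((¬B ∨ ¬C) → ¬D) at each j in [0,2]:
  j=0: false
  j=1: false
  j=2: false
No position in the window satisfies it → formula fails.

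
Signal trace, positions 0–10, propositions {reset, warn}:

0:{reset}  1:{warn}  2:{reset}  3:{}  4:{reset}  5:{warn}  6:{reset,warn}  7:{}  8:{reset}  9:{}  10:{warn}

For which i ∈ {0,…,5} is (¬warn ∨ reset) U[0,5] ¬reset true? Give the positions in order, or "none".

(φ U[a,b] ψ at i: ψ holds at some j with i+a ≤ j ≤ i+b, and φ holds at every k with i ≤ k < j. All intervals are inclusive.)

0, 1, 2, 3, 4, 5

Evaluate at each i in [0,5]:
  i=0: ✓ (rhs at j=1; lhs holds on [0,0])
  i=1: ✓ (rhs at j=1)
  i=2: ✓ (rhs at j=3; lhs holds on [2,2])
  i=3: ✓ (rhs at j=3)
  i=4: ✓ (rhs at j=5; lhs holds on [4,4])
  i=5: ✓ (rhs at j=5)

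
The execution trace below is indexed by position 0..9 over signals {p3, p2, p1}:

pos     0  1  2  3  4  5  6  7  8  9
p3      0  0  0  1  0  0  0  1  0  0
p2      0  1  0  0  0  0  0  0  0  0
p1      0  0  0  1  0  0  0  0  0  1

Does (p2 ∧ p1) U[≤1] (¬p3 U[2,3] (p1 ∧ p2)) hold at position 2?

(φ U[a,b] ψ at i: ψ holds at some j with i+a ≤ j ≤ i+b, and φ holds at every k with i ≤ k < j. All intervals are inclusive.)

Need some j in [2,3] with (¬p3 U[2,3] (p1 ∧ p2)), and (p2 ∧ p1) at every k in [2,j-1].
  j=2: (¬p3 U[2,3] (p1 ∧ p2)) — fails.
  j=3: (¬p3 U[2,3] (p1 ∧ p2)) — fails.
No j in the window works → until fails.

Does not hold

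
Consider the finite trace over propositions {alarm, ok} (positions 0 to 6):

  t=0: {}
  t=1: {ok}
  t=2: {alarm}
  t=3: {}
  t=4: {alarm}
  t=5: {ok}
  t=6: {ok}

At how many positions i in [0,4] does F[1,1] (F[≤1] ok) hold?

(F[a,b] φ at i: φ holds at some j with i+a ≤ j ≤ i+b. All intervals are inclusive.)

3

Evaluate at each i in [0,4]:
  i=0: ✓ (witness j=1)
  i=1: ✗ (none in [2,2])
  i=2: ✗ (none in [3,3])
  i=3: ✓ (witness j=4)
  i=4: ✓ (witness j=5)
Positions where it holds: {0, 3, 4} → 3.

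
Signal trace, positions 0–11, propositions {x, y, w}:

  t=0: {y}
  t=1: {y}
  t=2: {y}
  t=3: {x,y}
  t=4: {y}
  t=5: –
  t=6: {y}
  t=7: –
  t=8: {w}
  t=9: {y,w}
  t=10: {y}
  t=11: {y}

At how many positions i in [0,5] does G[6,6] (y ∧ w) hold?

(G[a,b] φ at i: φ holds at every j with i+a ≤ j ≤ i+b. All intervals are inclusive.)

1

Evaluate at each i in [0,5]:
  i=0: ✗ (fails at j=6)
  i=1: ✗ (fails at j=7)
  i=2: ✗ (fails at j=8)
  i=3: ✓ (all of [9,9])
  i=4: ✗ (fails at j=10)
  i=5: ✗ (fails at j=11)
Positions where it holds: {3} → 1.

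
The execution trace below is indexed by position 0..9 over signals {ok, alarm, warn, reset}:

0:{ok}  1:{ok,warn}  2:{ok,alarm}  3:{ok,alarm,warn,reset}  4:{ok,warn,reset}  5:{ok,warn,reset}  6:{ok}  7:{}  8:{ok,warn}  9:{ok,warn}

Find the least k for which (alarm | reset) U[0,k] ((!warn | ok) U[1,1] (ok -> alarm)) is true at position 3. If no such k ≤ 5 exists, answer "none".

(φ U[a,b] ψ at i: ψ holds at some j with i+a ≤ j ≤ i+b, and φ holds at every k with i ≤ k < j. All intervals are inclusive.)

Need earliest j ≥ 3 with ((!warn | ok) U[1,1] (ok -> alarm)), and (alarm | reset) at every k in [3,j-1].
  j=3: rhs fails.
  j=4: rhs fails.
  j=5: rhs fails.
  j=6: rhs holds; lhs holds on [3,5]. k = 3.

3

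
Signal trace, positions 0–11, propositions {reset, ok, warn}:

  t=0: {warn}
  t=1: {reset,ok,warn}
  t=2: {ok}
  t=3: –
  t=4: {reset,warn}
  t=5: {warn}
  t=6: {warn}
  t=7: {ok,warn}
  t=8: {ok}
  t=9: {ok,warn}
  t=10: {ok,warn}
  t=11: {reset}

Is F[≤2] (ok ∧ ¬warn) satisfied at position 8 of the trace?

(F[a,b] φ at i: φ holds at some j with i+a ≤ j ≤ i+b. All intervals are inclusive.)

Check (ok ∧ ¬warn) at each j in [8,10]:
  j=8: true
  j=9: false
  j=10: false
Found at j=8 → formula holds.

Holds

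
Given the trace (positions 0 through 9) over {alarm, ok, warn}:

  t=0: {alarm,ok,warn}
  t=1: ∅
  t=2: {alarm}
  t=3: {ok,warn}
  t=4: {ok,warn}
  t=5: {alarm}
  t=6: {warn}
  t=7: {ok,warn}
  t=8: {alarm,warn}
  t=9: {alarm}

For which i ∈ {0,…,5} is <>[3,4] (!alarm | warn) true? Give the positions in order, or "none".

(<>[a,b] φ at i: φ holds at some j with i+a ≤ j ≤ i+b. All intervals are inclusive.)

Evaluate at each i in [0,5]:
  i=0: ✓ (witness j=3)
  i=1: ✓ (witness j=4)
  i=2: ✓ (witness j=6)
  i=3: ✓ (witness j=6)
  i=4: ✓ (witness j=7)
  i=5: ✓ (witness j=8)

0, 1, 2, 3, 4, 5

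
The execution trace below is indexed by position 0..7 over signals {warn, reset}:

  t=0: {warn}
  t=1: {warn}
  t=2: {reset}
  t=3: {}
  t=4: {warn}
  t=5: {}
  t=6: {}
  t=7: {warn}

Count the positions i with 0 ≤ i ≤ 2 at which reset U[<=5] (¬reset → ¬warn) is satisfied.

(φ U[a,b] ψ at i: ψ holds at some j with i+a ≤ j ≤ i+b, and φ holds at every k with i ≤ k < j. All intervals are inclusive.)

1

Evaluate at each i in [0,2]:
  i=0: ✗ (lhs fails at k=0 before rhs at j=2)
  i=1: ✗ (lhs fails at k=1 before rhs at j=2)
  i=2: ✓ (rhs at j=2)
Positions where it holds: {2} → 1.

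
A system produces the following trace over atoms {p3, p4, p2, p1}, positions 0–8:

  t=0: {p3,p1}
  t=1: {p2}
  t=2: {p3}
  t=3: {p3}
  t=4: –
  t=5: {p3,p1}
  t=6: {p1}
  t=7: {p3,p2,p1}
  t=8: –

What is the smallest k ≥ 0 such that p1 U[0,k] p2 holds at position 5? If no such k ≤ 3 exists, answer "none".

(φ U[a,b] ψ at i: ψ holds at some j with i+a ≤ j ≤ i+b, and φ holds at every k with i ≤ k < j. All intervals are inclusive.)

2

Need earliest j ≥ 5 with p2, and p1 at every k in [5,j-1].
  j=5: rhs fails.
  j=6: rhs fails.
  j=7: rhs holds; lhs holds on [5,6]. k = 2.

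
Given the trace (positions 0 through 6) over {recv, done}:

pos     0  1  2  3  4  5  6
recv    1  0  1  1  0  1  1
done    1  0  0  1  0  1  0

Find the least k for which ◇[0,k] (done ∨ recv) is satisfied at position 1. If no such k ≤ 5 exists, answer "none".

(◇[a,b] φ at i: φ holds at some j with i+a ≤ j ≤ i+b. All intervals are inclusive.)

Scan j = 1,2,… for (done ∨ recv):
  j=1: fails
  j=2: holds
First hit at j=2, so smallest k = 2-1 = 1.

1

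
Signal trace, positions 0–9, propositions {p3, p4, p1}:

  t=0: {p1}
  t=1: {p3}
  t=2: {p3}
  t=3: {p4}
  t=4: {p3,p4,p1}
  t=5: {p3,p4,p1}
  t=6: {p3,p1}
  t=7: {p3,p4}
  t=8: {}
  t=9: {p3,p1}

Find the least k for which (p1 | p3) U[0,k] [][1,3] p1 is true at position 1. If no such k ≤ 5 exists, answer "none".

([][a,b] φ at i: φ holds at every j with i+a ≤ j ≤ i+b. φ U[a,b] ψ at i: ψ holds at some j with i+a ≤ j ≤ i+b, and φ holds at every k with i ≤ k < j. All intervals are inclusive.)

Need earliest j ≥ 1 with [][1,3] p1, and (p1 | p3) at every k in [1,j-1].
  j=1: rhs fails.
  j=2: rhs fails.
  j=3: rhs holds; lhs holds on [1,2]. k = 2.

2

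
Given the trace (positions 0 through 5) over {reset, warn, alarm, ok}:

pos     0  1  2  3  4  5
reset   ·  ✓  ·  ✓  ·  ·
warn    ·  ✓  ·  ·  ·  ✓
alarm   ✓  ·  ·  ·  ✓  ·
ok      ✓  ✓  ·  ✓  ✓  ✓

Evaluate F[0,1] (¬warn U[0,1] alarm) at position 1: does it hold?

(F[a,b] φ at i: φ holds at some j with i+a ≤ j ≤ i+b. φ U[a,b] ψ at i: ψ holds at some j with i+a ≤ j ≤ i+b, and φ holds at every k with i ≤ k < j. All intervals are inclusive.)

Check (¬warn U[0,1] alarm) at each j in [1,2]:
  j=1: fails
  j=2: fails
No position in the window satisfies it → formula fails.

Does not hold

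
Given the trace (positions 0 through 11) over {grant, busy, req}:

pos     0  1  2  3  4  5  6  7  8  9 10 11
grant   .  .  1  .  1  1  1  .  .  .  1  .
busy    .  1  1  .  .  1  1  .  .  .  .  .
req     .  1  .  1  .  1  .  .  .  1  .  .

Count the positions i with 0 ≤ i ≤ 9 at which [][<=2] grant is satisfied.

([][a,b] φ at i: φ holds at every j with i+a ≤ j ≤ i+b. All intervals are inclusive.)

Evaluate at each i in [0,9]:
  i=0: ✗ (fails at j=0)
  i=1: ✗ (fails at j=1)
  i=2: ✗ (fails at j=3)
  i=3: ✗ (fails at j=3)
  i=4: ✓ (all of [4,6])
  i=5: ✗ (fails at j=7)
  i=6: ✗ (fails at j=7)
  i=7: ✗ (fails at j=7)
  i=8: ✗ (fails at j=8)
  i=9: ✗ (fails at j=9)
Positions where it holds: {4} → 1.

1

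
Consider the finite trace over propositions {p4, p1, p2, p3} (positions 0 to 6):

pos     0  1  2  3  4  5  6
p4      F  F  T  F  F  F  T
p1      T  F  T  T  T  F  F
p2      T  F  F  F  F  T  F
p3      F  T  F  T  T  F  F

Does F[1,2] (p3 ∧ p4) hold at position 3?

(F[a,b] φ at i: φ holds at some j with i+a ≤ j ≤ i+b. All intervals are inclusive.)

Check (p3 ∧ p4) at each j in [4,5]:
  j=4: false
  j=5: false
No position in the window satisfies it → formula fails.

False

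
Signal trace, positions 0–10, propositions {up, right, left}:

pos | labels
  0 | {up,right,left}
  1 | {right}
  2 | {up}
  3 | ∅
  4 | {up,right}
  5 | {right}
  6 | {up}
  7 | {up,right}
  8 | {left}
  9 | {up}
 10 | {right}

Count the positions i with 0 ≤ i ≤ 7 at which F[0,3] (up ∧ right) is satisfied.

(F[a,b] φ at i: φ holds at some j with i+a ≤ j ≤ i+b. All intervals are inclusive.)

8

Evaluate at each i in [0,7]:
  i=0: ✓ (witness j=0)
  i=1: ✓ (witness j=4)
  i=2: ✓ (witness j=4)
  i=3: ✓ (witness j=4)
  i=4: ✓ (witness j=4)
  i=5: ✓ (witness j=7)
  i=6: ✓ (witness j=7)
  i=7: ✓ (witness j=7)
Positions where it holds: {0, 1, 2, 3, 4, 5, 6, 7} → 8.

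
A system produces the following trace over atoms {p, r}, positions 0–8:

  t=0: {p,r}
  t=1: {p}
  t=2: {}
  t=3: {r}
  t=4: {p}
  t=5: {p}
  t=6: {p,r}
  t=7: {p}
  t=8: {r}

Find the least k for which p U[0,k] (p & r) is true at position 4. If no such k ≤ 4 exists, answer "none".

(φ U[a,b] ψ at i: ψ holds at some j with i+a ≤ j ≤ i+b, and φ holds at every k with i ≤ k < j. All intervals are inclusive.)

Need earliest j ≥ 4 with (p & r), and p at every k in [4,j-1].
  j=4: rhs fails.
  j=5: rhs fails.
  j=6: rhs holds; lhs holds on [4,5]. k = 2.

2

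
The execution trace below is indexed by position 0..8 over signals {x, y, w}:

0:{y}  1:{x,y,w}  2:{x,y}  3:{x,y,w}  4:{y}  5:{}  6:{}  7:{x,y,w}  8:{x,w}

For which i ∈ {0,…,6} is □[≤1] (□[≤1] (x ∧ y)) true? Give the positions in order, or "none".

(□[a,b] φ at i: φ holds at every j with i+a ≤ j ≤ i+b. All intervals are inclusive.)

1

Evaluate at each i in [0,6]:
  i=0: ✗ (fails at j=0)
  i=1: ✓ (all of [1,2])
  i=2: ✗ (fails at j=3)
  i=3: ✗ (fails at j=3)
  i=4: ✗ (fails at j=4)
  i=5: ✗ (fails at j=5)
  i=6: ✗ (fails at j=6)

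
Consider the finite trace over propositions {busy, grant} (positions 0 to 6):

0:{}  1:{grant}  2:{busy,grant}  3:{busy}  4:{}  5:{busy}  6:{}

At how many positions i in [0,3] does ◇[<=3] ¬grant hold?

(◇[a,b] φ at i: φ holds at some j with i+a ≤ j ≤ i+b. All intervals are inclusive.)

4

Evaluate at each i in [0,3]:
  i=0: ✓ (witness j=0)
  i=1: ✓ (witness j=3)
  i=2: ✓ (witness j=3)
  i=3: ✓ (witness j=3)
Positions where it holds: {0, 1, 2, 3} → 4.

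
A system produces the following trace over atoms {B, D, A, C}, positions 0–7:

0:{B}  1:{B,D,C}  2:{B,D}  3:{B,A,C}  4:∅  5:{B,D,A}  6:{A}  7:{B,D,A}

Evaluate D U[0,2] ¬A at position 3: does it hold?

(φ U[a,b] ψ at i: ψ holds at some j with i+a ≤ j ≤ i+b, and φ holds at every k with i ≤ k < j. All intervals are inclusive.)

Does not hold

Need some j in [3,5] with ¬A, and D at every k in [3,j-1].
  j=3: ¬A false.
  j=4: ¬A holds, but D fails at k=3 → not this j.
  j=5: ¬A false.
No j in the window works → until fails.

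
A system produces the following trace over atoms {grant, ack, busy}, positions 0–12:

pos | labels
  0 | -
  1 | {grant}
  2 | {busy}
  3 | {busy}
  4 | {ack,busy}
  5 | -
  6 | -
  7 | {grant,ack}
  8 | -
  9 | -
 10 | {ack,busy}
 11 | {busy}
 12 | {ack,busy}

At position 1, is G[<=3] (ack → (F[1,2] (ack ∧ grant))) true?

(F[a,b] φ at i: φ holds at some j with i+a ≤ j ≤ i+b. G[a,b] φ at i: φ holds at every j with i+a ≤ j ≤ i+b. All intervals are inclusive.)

Check (ack → (F[1,2] (ack ∧ grant))) at every j in [1,4]:
  j=1: antecedent false → ✓
  j=2: antecedent false → ✓
  j=3: antecedent false → ✓
  j=4: antecedent true; consequent fails (none in [5,6]) → ✗
Fails at j=4 → formula fails.

No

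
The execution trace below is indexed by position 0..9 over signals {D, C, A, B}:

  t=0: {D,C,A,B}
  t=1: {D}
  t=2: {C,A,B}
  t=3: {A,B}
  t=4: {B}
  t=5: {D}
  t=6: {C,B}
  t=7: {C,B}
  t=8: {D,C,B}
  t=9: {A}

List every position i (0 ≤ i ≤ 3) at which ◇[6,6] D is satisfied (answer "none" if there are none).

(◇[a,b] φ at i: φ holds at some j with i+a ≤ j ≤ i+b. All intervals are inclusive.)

Evaluate at each i in [0,3]:
  i=0: ✗ (none in [6,6])
  i=1: ✗ (none in [7,7])
  i=2: ✓ (witness j=8)
  i=3: ✗ (none in [9,9])

2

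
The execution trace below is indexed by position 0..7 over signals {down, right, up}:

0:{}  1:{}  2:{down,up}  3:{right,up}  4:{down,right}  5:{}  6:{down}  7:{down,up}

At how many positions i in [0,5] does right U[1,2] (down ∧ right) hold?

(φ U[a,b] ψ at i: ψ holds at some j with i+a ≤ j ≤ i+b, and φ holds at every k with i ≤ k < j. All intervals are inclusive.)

1

Evaluate at each i in [0,5]:
  i=0: ✗ (no rhs in [1,2])
  i=1: ✗ (no rhs in [2,3])
  i=2: ✗ (lhs fails at k=2 before rhs at j=4)
  i=3: ✓ (rhs at j=4; lhs holds on [3,3])
  i=4: ✗ (no rhs in [5,6])
  i=5: ✗ (no rhs in [6,7])
Positions where it holds: {3} → 1.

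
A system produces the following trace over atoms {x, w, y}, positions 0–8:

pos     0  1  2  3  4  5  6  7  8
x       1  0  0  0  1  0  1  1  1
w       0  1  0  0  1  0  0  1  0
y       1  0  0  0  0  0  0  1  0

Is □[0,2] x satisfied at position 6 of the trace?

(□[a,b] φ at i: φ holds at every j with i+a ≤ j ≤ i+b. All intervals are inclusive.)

Check x at every j in [6,8]:
  j=6: true
  j=7: true
  j=8: true
All positions satisfy it → formula holds.

True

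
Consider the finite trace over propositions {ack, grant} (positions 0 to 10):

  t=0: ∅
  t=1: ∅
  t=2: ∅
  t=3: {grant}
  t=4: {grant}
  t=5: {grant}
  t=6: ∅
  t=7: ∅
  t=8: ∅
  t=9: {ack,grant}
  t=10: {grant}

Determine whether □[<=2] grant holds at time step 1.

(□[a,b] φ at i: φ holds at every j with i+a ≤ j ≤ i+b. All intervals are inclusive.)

False

Check grant at every j in [1,3]:
  j=1: false
  j=2: false
  j=3: true
Fails at j=1 → formula fails.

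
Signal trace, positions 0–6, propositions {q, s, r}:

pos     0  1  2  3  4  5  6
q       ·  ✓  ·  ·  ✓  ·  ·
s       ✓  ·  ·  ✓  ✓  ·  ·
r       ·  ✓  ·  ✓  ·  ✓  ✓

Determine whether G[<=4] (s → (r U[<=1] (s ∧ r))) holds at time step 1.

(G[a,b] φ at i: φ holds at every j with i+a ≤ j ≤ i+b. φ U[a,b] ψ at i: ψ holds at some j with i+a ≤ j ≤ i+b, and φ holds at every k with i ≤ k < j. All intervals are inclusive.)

Check (s → (r U[<=1] (s ∧ r))) at every j in [1,5]:
  j=1: antecedent false → ✓
  j=2: antecedent false → ✓
  j=3: antecedent true; consequent holds → ✓
  j=4: antecedent true; consequent fails → ✗
  j=5: antecedent false → ✓
Fails at j=4 → formula fails.

False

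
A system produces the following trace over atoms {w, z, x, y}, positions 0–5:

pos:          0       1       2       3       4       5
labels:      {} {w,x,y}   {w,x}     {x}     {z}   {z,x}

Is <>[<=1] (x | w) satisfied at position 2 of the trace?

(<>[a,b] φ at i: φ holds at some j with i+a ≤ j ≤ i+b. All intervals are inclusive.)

Holds

Check (x | w) at each j in [2,3]:
  j=2: true
  j=3: true
Found at j=2 → formula holds.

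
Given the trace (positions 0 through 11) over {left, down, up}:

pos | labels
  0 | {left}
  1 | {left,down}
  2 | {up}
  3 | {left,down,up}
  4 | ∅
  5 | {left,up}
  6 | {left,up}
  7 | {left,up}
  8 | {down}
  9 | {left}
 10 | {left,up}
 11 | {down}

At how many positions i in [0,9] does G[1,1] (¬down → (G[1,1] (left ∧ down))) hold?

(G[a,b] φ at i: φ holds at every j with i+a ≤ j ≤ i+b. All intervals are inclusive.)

4

Evaluate at each i in [0,9]:
  i=0: ✓ (all of [1,1])
  i=1: ✓ (all of [2,2])
  i=2: ✓ (all of [3,3])
  i=3: ✗ (fails at j=4)
  i=4: ✗ (fails at j=5)
  i=5: ✗ (fails at j=6)
  i=6: ✗ (fails at j=7)
  i=7: ✓ (all of [8,8])
  i=8: ✗ (fails at j=9)
  i=9: ✗ (fails at j=10)
Positions where it holds: {0, 1, 2, 7} → 4.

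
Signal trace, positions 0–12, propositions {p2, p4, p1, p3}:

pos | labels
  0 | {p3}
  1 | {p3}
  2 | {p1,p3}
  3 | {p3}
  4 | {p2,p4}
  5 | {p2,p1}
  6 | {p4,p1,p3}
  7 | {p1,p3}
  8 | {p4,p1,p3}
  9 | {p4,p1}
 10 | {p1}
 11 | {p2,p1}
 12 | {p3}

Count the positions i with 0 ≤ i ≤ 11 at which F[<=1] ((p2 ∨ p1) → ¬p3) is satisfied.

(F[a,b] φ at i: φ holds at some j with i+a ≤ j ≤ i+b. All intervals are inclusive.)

10

Evaluate at each i in [0,11]:
  i=0: ✓ (witness j=0)
  i=1: ✓ (witness j=1)
  i=2: ✓ (witness j=3)
  i=3: ✓ (witness j=3)
  i=4: ✓ (witness j=4)
  i=5: ✓ (witness j=5)
  i=6: ✗ (none in [6,7])
  i=7: ✗ (none in [7,8])
  i=8: ✓ (witness j=9)
  i=9: ✓ (witness j=9)
  i=10: ✓ (witness j=10)
  i=11: ✓ (witness j=11)
Positions where it holds: {0, 1, 2, 3, 4, 5, 8, 9, 10, 11} → 10.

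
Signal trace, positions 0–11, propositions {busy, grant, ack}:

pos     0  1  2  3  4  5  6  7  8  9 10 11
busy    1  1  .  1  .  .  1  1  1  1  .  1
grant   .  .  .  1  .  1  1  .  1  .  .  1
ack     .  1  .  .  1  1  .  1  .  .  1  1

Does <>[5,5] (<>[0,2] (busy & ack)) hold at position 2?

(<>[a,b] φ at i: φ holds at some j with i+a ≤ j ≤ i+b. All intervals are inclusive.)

Yes

Check <>[0,2] (busy & ack) at each j in [7,7]:
  j=7: holds (witness at 7)
Found at j=7 → formula holds.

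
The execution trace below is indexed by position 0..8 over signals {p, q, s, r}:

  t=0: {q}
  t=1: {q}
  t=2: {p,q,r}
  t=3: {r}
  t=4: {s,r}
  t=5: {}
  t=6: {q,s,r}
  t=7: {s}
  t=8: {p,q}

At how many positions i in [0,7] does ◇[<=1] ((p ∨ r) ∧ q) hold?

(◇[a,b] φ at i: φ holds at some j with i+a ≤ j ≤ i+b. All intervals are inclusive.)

5

Evaluate at each i in [0,7]:
  i=0: ✗ (none in [0,1])
  i=1: ✓ (witness j=2)
  i=2: ✓ (witness j=2)
  i=3: ✗ (none in [3,4])
  i=4: ✗ (none in [4,5])
  i=5: ✓ (witness j=6)
  i=6: ✓ (witness j=6)
  i=7: ✓ (witness j=8)
Positions where it holds: {1, 2, 5, 6, 7} → 5.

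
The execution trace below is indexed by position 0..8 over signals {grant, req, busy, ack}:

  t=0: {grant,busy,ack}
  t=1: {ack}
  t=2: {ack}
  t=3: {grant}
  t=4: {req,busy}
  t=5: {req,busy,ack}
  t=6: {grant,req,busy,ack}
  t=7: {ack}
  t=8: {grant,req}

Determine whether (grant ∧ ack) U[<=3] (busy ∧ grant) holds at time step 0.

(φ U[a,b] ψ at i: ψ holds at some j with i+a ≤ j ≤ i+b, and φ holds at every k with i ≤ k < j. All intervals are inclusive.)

Need some j in [0,3] with (busy ∧ grant), and (grant ∧ ack) at every k in [0,j-1].
  j=0: (busy ∧ grant) holds; no prefix to check → satisfied.

Yes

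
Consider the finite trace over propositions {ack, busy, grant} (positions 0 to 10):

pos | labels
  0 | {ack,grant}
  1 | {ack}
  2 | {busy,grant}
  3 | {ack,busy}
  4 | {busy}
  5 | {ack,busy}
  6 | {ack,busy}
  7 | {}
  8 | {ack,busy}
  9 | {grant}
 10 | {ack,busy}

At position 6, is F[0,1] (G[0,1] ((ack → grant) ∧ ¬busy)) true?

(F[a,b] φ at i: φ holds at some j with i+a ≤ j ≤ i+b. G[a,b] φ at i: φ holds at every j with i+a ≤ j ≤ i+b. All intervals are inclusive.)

Check G[0,1] ((ack → grant) ∧ ¬busy) at each j in [6,7]:
  j=6: fails at 6
  j=7: fails at 8
No position in the window satisfies it → formula fails.

Does not hold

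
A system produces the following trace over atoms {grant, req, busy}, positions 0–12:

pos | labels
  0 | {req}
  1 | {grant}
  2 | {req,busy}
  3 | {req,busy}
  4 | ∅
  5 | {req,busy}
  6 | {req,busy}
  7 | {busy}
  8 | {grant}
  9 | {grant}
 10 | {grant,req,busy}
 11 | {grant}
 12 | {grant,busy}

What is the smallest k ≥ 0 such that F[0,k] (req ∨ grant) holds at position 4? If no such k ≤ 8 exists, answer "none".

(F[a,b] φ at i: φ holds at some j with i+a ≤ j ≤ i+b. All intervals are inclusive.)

Scan j = 4,5,… for (req ∨ grant):
  j=4: fails
  j=5: holds
First hit at j=5, so smallest k = 5-4 = 1.

1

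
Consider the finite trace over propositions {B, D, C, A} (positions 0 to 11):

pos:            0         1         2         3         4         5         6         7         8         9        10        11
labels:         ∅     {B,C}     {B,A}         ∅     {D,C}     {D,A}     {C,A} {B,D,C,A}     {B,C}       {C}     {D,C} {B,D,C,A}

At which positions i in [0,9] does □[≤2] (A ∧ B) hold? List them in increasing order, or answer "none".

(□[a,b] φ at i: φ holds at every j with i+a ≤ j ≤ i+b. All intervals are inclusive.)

none

Evaluate at each i in [0,9]:
  i=0: ✗ (fails at j=0)
  i=1: ✗ (fails at j=1)
  i=2: ✗ (fails at j=3)
  i=3: ✗ (fails at j=3)
  i=4: ✗ (fails at j=4)
  i=5: ✗ (fails at j=5)
  i=6: ✗ (fails at j=6)
  i=7: ✗ (fails at j=8)
  i=8: ✗ (fails at j=8)
  i=9: ✗ (fails at j=9)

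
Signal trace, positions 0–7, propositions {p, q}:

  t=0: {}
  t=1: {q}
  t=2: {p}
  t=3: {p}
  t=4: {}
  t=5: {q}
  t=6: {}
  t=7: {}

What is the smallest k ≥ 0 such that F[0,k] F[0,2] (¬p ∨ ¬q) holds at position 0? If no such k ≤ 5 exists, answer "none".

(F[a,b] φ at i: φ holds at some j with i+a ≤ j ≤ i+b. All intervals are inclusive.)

Scan j = 0,1,… for F[0,2] (¬p ∨ ¬q):
  j=0: holds
First hit at j=0, so smallest k = 0-0 = 0.

0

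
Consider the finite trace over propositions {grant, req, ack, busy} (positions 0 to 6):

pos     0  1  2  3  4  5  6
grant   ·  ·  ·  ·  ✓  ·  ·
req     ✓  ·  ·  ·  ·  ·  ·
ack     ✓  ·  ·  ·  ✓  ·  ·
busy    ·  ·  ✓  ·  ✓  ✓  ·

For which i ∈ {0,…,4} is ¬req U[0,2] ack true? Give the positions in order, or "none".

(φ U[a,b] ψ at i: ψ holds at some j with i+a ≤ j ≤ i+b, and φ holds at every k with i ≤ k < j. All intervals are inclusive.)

0, 2, 3, 4

Evaluate at each i in [0,4]:
  i=0: ✓ (rhs at j=0)
  i=1: ✗ (no rhs in [1,3])
  i=2: ✓ (rhs at j=4; lhs holds on [2,3])
  i=3: ✓ (rhs at j=4; lhs holds on [3,3])
  i=4: ✓ (rhs at j=4)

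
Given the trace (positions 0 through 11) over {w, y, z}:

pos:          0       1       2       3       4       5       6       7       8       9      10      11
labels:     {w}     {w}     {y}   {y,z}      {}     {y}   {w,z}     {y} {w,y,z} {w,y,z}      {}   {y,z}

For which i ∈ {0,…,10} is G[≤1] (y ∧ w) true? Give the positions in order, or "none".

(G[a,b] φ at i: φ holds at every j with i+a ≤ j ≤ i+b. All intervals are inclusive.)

Evaluate at each i in [0,10]:
  i=0: ✗ (fails at j=0)
  i=1: ✗ (fails at j=1)
  i=2: ✗ (fails at j=2)
  i=3: ✗ (fails at j=3)
  i=4: ✗ (fails at j=4)
  i=5: ✗ (fails at j=5)
  i=6: ✗ (fails at j=6)
  i=7: ✗ (fails at j=7)
  i=8: ✓ (all of [8,9])
  i=9: ✗ (fails at j=10)
  i=10: ✗ (fails at j=10)

8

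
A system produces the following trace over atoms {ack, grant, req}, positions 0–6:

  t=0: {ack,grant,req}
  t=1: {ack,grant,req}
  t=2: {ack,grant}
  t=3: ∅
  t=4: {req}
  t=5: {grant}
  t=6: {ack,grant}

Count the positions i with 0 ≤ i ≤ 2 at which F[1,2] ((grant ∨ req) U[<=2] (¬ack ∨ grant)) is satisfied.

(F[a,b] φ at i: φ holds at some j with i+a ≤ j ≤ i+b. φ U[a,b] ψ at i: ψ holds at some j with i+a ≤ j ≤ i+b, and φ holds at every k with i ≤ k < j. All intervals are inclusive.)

Evaluate at each i in [0,2]:
  i=0: ✓ (witness j=1)
  i=1: ✓ (witness j=2)
  i=2: ✓ (witness j=3)
Positions where it holds: {0, 1, 2} → 3.

3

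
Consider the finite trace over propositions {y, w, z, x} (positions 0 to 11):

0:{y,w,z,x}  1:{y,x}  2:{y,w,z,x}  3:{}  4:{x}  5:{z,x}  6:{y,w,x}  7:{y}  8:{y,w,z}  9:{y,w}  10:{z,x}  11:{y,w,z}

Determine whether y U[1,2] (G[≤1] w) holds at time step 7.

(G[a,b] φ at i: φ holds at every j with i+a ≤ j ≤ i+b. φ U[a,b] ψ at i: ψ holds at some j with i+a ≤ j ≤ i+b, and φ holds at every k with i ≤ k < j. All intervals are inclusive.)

Need some j in [8,9] with G[≤1] w, and y at every k in [7,j-1].
  j=8: G[≤1] w holds; y holds at every k in [7,7] → satisfied.

True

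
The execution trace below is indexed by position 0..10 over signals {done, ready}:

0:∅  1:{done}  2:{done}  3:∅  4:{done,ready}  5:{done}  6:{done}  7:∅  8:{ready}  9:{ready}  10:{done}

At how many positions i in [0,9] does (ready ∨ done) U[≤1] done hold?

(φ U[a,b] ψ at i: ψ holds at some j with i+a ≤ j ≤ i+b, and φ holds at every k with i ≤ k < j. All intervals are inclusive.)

Evaluate at each i in [0,9]:
  i=0: ✗ (lhs fails at k=0 before rhs at j=1)
  i=1: ✓ (rhs at j=1)
  i=2: ✓ (rhs at j=2)
  i=3: ✗ (lhs fails at k=3 before rhs at j=4)
  i=4: ✓ (rhs at j=4)
  i=5: ✓ (rhs at j=5)
  i=6: ✓ (rhs at j=6)
  i=7: ✗ (no rhs in [7,8])
  i=8: ✗ (no rhs in [8,9])
  i=9: ✓ (rhs at j=10; lhs holds on [9,9])
Positions where it holds: {1, 2, 4, 5, 6, 9} → 6.

6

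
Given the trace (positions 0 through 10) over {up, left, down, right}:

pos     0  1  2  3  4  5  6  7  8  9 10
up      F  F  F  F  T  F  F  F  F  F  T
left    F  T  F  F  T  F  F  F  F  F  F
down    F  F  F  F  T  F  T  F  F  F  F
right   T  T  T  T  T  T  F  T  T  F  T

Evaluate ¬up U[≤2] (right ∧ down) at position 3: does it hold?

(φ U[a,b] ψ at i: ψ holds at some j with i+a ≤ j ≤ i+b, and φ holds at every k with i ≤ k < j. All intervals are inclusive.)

True

Need some j in [3,5] with (right ∧ down), and ¬up at every k in [3,j-1].
  j=3: (right ∧ down) false.
  j=4: (right ∧ down) holds; ¬up holds at every k in [3,3] → satisfied.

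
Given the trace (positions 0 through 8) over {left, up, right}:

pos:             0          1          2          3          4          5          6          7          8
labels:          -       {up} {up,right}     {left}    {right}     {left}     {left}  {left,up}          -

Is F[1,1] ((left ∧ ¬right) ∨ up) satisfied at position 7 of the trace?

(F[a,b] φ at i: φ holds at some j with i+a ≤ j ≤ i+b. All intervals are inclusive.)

Does not hold

Check ((left ∧ ¬right) ∨ up) at each j in [8,8]:
  j=8: false
No position in the window satisfies it → formula fails.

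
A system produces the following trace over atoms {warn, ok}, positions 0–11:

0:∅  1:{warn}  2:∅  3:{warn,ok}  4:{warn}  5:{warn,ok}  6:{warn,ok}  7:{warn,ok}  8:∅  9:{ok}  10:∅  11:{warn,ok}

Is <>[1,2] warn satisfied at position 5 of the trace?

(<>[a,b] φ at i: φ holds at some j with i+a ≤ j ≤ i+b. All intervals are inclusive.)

Check warn at each j in [6,7]:
  j=6: true
  j=7: true
Found at j=6 → formula holds.

Holds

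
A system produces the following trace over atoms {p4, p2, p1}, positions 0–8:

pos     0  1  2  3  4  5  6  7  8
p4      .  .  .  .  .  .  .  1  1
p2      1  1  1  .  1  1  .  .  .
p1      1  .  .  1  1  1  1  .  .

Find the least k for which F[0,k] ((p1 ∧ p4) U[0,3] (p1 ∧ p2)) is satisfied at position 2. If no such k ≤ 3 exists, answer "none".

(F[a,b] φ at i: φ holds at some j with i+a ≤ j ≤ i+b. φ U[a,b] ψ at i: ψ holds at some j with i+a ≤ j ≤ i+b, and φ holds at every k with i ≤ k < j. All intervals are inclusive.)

Scan j = 2,3,… for ((p1 ∧ p4) U[0,3] (p1 ∧ p2)):
  j=2: fails
  j=3: fails
  j=4: holds
First hit at j=4, so smallest k = 4-2 = 2.

2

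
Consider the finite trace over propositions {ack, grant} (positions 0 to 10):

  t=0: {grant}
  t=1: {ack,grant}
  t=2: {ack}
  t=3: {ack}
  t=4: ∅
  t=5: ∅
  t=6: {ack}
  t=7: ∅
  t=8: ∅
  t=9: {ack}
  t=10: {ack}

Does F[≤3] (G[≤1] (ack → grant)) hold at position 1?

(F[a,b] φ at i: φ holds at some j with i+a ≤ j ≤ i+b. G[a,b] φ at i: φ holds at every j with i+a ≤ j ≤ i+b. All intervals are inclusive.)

True

Check G[≤1] (ack → grant) at each j in [1,4]:
  j=1: fails at 2
  j=2: fails at 2
  j=3: fails at 3
  j=4: holds on [4,5]
Found at j=4 → formula holds.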